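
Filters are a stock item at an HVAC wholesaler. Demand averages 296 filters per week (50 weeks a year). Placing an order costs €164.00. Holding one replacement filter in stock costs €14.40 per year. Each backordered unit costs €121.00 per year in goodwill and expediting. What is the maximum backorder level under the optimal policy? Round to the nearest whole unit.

Annual demand D = 296 × 50 = 14,800.
With planned backorders, Q* = √(2DS/H) · √((H+B)/B).
√(2DS/H) = √(2 × 14,800 × 164 / 14.4) = 580.613.
√((H+B)/B) = √((14.4+121)/121) = 1.0578.
Q* ≈ 614.191.
S* = Q* · H/(H+B) = 614.191 × 14.4/135.4 ≈ 65.320.

S* ≈ 65 filters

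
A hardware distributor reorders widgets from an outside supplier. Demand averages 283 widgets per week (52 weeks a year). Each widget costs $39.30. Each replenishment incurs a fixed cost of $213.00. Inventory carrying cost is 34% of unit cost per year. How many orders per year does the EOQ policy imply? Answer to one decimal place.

N ≈ 21.5 orders per year

Annual demand D = 283 × 52 = 14,716.
Holding cost H = 0.34 × $39.30 = $13.3620 per unit per year.
EOQ = √(2DS/H) = √(2 × 14,716 × 213 / 13.362) ≈ 684.96.
Orders per year = D / Q* = 14,716 / 684.96 ≈ 21.485.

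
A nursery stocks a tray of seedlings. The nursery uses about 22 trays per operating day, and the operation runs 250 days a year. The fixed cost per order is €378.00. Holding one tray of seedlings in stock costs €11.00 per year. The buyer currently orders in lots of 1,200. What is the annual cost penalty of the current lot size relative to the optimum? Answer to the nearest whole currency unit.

Annual demand D = 22 × 250 = 5,500.
EOQ = √(2DS/H) = √(2 × 5,500 × 378 / 11) ≈ 614.82.
Cost at Q* = (D/Q*)S + (Q*/2)H = √(2DSH) ≈ €6,762.99.
Cost at Q = 1,200: (5,500/1,200)×378 + (1,200/2)×11 = €1,732.50 + €6,600.00 = €8,332.50.
Excess = €8,332.50 − €6,762.99 = €1,569.51.

Extra cost ≈ €1,570 per year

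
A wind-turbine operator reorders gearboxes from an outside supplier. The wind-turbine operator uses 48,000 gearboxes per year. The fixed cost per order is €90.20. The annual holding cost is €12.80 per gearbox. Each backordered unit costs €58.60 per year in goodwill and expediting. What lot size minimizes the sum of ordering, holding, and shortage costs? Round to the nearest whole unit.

Q* ≈ 908 gearboxes

With planned backorders, Q* = √(2DS/H) · √((H+B)/B).
√(2DS/H) = √(2 × 48,000 × 90.2 / 12.8) = 822.496.
√((H+B)/B) = √((12.8+58.6)/58.6) = 1.1038.
Q* ≈ 907.892.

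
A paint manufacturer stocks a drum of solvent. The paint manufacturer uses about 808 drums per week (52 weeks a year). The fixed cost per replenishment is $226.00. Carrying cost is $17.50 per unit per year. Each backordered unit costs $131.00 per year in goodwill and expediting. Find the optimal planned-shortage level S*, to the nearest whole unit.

S* ≈ 131 drums

Annual demand D = 808 × 52 = 42,016.
With planned backorders, Q* = √(2DS/H) · √((H+B)/B).
√(2DS/H) = √(2 × 42,016 × 226 / 17.5) = 1041.736.
√((H+B)/B) = √((17.5+131)/131) = 1.0647.
Q* ≈ 1109.137.
S* = Q* · H/(H+B) = 1109.137 × 17.5/148.5 ≈ 130.706.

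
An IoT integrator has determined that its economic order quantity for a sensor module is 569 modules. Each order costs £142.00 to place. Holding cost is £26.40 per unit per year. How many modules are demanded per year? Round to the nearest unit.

Squaring Q* = √(2DS/H) gives Q*² = 2DS/H.
From Q* = √(2DS/H): D = Q*²H / (2S) = 569² × 26.4 / (2 × 142) = 30096.093.

D ≈ 30,096 modules per year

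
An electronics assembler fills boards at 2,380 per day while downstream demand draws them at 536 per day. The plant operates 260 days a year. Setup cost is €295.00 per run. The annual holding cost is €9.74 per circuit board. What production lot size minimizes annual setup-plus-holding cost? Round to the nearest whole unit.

Q* ≈ 3,301 boards

Annual demand D = 536 × 260 = 139,360.
Production build-up factor (1 − d/p) = 1 − 536/2,380 = 0.7748.
Q* = √(2DS / (H(1 − d/p))) = √(2 × 139,360 × 295 / (9.74 × 0.7748)).
= √(82,222,400 / 7.5465) ≈ 3300.833.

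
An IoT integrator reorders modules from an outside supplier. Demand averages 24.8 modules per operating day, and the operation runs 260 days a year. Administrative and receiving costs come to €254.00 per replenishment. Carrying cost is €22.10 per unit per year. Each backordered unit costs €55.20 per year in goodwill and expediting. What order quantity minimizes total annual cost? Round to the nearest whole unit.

Annual demand D = 24.8 × 260 = 6,448.
With planned backorders, Q* = √(2DS/H) · √((H+B)/B).
√(2DS/H) = √(2 × 6,448 × 254 / 22.1) = 384.989.
√((H+B)/B) = √((22.1+55.2)/55.2) = 1.1834.
Q* ≈ 455.584.

Q* ≈ 456 modules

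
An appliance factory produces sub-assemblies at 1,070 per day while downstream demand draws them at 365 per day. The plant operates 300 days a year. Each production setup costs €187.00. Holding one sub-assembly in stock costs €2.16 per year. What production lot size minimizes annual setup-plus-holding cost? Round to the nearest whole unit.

Annual demand D = 365 × 300 = 109,500.
Production build-up factor (1 − d/p) = 1 − 365/1,070 = 0.6589.
Q* = √(2DS / (H(1 − d/p))) = √(2 × 109,500 × 187 / (2.16 × 0.6589)).
= √(40,953,000 / 1.4232) ≈ 5364.303.

Q* ≈ 5,364 sub-assemblies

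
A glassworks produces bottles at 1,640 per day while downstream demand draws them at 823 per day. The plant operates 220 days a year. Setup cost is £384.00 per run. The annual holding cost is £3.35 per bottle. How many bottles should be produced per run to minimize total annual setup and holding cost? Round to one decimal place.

Annual demand D = 823 × 220 = 181,060.
Production build-up factor (1 − d/p) = 1 − 823/1,640 = 0.4982.
Q* = √(2DS / (H(1 − d/p))) = √(2 × 181,060 × 384 / (3.35 × 0.4982)).
= √(139,054,080 / 1.6689) ≈ 9128.099.

Q* ≈ 9,128.1 bottles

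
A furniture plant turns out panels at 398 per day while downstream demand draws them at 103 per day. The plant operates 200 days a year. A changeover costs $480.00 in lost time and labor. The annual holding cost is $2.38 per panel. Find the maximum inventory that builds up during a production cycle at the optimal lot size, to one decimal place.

Annual demand D = 103 × 200 = 20,600.
Production build-up factor (1 − d/p) = 1 − 103/398 = 0.7412.
Q* = √(2DS / (H(1 − d/p))) = √(2 × 20,600 × 480 / (2.38 × 0.7412)).
= √(19,776,000 / 1.7641) ≈ 3348.199.
Maximum inventory = Q*(1 − d/p) = 3348.199 × 0.7412 ≈ 2481.705.

I_max ≈ 2,481.7 panels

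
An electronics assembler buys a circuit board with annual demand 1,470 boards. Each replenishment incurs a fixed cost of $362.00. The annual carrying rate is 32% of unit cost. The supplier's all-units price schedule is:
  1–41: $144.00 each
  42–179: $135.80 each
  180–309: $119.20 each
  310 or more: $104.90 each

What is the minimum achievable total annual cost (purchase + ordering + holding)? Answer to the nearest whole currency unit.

Holding cost per unit per year at price C is H = 0.32·C.
Evaluate total cost at each tier's feasible EOQ or, if the EOQ is below the tier, at the tier's minimum quantity.
Tier 1 ($144.00): EOQ = 152.0 exceeds tier's upper bound 41, so this tier is dominated.
EOQ at $135.80 = 156.5 (feasible in tier 2): TC = 1,470×$135.80 + (1,470/156.5)×362 + (156.5/2)×0.32×$135.80 = $206,426.69.
EOQ at $119.20 = 167.0 < 180, so use break Q=180: TC = 1,470×$119.20 + (1,470/180.0)×362 + (180.0/2)×0.32×$119.20 = $181,613.29.
EOQ at $104.90 = 178.1 < 310, so use break Q=310: TC = 1,470×$104.90 + (1,470/310.0)×362 + (310.0/2)×0.32×$104.90 = $161,122.62.
Lowest total cost among the candidates is at Q = 310.0.

TC* ≈ $161,123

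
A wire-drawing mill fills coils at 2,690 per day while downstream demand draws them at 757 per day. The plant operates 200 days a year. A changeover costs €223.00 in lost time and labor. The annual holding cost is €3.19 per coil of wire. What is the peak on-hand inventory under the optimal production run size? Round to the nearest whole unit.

Annual demand D = 757 × 200 = 151,400.
Production build-up factor (1 − d/p) = 1 − 757/2,690 = 0.7186.
Q* = √(2DS / (H(1 − d/p))) = √(2 × 151,400 × 223 / (3.19 × 0.7186)).
= √(67,524,400 / 2.2923) ≈ 5427.443.
Maximum inventory = Q*(1 − d/p) = 5427.443 × 0.7186 ≈ 3900.092.

I_max ≈ 3,900 coils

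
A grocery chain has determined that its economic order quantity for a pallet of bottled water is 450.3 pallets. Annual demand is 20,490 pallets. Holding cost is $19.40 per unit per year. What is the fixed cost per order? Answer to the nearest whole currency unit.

Squaring Q* = √(2DS/H) gives Q*² = 2DS/H.
From Q* = √(2DS/H): S = Q*²H / (2D) = 450.3² × 19.4 / (2 × 20,490) = 95.9917.

S ≈ $96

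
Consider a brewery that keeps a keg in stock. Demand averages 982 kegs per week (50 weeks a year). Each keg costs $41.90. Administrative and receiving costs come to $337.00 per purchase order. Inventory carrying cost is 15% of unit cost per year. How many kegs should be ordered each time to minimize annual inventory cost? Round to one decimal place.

Q* ≈ 2,294.7 kegs

Annual demand D = 982 × 50 = 49,100.
Holding cost H = 0.15 × $41.90 = $6.2850 per unit per year.
EOQ = √(2DS / H) = √(2 × 49,100 × 337 / 6.285).
= √(33,093,400 / 6.285) = √5,265,457.4383 ≈ 2294.658.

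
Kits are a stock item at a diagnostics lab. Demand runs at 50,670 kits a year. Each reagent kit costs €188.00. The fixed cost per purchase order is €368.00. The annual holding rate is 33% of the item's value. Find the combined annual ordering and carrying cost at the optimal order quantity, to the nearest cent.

Holding cost H = 0.33 × €188.00 = €62.0400 per unit per year.
EOQ = √(2DS/H) = √(2 × 50,670 × 368 / 62.04) ≈ 775.32.
At Q*, ordering cost (D/Q*)S equals holding cost (Q*/2)H, each = √(DSH/2).
Minimum total = √(2DSH) = √(2 × 50,670 × 368 × 62.04) ≈ 48100.573.

TC* ≈ €48,100.57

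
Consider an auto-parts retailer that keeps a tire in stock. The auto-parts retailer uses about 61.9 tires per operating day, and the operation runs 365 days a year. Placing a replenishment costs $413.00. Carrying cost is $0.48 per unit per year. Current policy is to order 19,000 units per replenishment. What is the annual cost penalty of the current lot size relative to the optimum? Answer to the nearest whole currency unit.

Annual demand D = 61.9 × 365 = 22,593.5.
EOQ = √(2DS/H) = √(2 × 22,593.5 × 413 / 0.48) ≈ 6235.35.
Cost at Q* = (D/Q*)S + (Q*/2)H = √(2DSH) ≈ $2,992.97.
Cost at Q = 19,000: (22,593.5/19,000)×413 + (19,000/2)×0.48 = $491.11 + $4,560.00 = $5,051.11.
Excess = $5,051.11 − $2,992.97 = $2,058.14.

Extra cost ≈ $2,058 per year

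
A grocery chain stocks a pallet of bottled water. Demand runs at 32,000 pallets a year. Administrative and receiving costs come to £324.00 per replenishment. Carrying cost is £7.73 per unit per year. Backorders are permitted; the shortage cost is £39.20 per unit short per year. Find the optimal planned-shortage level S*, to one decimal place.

With planned backorders, Q* = √(2DS/H) · √((H+B)/B).
√(2DS/H) = √(2 × 32,000 × 324 / 7.73) = 1637.845.
√((H+B)/B) = √((7.73+39.2)/39.2) = 1.0942.
Q* ≈ 1792.070.
S* = Q* · H/(H+B) = 1792.070 × 7.73/46.93 ≈ 295.178.

S* ≈ 295.2 pallets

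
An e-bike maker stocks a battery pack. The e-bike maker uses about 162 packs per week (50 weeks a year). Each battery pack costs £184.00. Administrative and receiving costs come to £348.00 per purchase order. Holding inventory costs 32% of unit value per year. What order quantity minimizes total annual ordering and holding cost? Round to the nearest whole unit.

Annual demand D = 162 × 50 = 8,100.
Holding cost H = 0.32 × £184.00 = £58.8800 per unit per year.
EOQ = √(2DS / H) = √(2 × 8,100 × 348 / 58.88).
= √(5,637,600 / 58.88) = √95,747.2826 ≈ 309.431.

Q* ≈ 309 packs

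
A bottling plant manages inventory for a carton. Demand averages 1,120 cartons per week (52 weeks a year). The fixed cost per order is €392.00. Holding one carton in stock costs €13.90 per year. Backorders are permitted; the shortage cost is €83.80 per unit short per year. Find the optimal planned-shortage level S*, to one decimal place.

S* ≈ 278.4 cartons

Annual demand D = 1,120 × 52 = 58,240.
With planned backorders, Q* = √(2DS/H) · √((H+B)/B).
√(2DS/H) = √(2 × 58,240 × 392 / 13.9) = 1812.430.
√((H+B)/B) = √((13.9+83.8)/83.8) = 1.0798.
Q* ≈ 1956.981.
S* = Q* · H/(H+B) = 1956.981 × 13.9/97.7 ≈ 278.424.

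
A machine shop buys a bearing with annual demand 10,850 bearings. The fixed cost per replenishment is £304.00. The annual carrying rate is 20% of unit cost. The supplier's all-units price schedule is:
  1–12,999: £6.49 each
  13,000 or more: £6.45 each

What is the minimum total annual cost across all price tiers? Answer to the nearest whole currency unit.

Holding cost per unit per year at price C is H = 0.20·C.
For each price level, check whether its EOQ is feasible; otherwise the best quantity at that price is the breakpoint.
EOQ at £6.49 = 2254.4 (feasible in tier 1): TC = 10,850×£6.49 + (10,850/2254.4)×304 + (2254.4/2)×0.20×£6.49 = £73,342.70.
EOQ at £6.45 = 2261.4 < 13000, so use break Q=13000: TC = 10,850×£6.45 + (10,850/13000.0)×304 + (13000.0/2)×0.20×£6.45 = £78,621.22.
Lowest total cost among the candidates is at Q = 2254.4.

TC* ≈ £73,343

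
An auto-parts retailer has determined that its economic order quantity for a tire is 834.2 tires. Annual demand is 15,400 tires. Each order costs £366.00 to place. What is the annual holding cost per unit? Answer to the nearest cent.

H ≈ £16.20

Invert the EOQ relation Q*² = 2DS/H.
From Q* = √(2DS/H): H = 2DS / Q*² = 2 × 15,400 × 366 / 834.2² = 16.1991.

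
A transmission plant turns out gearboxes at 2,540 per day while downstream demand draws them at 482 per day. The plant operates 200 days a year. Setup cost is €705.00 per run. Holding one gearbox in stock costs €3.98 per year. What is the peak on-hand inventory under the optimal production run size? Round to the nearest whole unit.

I_max ≈ 5,260 gearboxes

Annual demand D = 482 × 200 = 96,400.
Production build-up factor (1 − d/p) = 1 − 482/2,540 = 0.8102.
Q* = √(2DS / (H(1 − d/p))) = √(2 × 96,400 × 705 / (3.98 × 0.8102)).
= √(135,924,000 / 3.2247) ≈ 6492.332.
Maximum inventory = Q*(1 − d/p) = 6492.332 × 0.8102 ≈ 5260.322.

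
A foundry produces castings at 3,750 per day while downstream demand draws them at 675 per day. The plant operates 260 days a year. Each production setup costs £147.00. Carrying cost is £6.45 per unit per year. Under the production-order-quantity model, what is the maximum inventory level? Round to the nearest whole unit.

Annual demand D = 675 × 260 = 175,500.
Production build-up factor (1 − d/p) = 1 − 675/3,750 = 0.8200.
Q* = √(2DS / (H(1 − d/p))) = √(2 × 175,500 × 147 / (6.45 × 0.8200)).
= √(51,597,000 / 5.289) ≈ 3123.384.
Maximum inventory = Q*(1 − d/p) = 3123.384 × 0.8200 ≈ 2561.175.

I_max ≈ 2,561 castings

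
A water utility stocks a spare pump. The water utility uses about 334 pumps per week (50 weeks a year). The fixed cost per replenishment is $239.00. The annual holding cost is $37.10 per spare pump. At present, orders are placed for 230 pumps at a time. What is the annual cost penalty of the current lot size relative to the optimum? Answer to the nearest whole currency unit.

Annual demand D = 334 × 50 = 16,700.
EOQ = √(2DS/H) = √(2 × 16,700 × 239 / 37.1) ≈ 463.86.
Cost at Q* = (D/Q*)S + (Q*/2)H = √(2DSH) ≈ $17,209.14.
Cost at Q = 230: (16,700/230)×239 + (230/2)×37.1 = $17,353.48 + $4,266.50 = $21,619.98.
Excess = $21,619.98 − $17,209.14 = $4,410.84.

Extra cost ≈ $4,411 per year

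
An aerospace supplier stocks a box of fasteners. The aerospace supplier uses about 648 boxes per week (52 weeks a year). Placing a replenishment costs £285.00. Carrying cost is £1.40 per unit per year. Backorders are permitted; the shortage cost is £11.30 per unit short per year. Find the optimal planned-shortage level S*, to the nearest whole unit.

Annual demand D = 648 × 52 = 33,696.
With planned backorders, Q* = √(2DS/H) · √((H+B)/B).
√(2DS/H) = √(2 × 33,696 × 285 / 1.4) = 3703.928.
√((H+B)/B) = √((1.4+11.3)/11.3) = 1.0601.
Q* ≈ 3926.677.
S* = Q* · H/(H+B) = 3926.677 × 1.4/12.7 ≈ 432.862.

S* ≈ 433 boxes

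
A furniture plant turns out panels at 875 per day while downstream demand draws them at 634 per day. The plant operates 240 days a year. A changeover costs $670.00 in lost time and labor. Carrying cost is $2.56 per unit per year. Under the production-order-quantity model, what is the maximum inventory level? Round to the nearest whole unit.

Annual demand D = 634 × 240 = 152,160.
Production build-up factor (1 − d/p) = 1 − 634/875 = 0.2754.
Q* = √(2DS / (H(1 − d/p))) = √(2 × 152,160 × 670 / (2.56 × 0.2754)).
= √(203,894,400 / 0.7051) ≈ 17005.060.
Maximum inventory = Q*(1 − d/p) = 17005.060 × 0.2754 ≈ 4683.679.

I_max ≈ 4,684 panels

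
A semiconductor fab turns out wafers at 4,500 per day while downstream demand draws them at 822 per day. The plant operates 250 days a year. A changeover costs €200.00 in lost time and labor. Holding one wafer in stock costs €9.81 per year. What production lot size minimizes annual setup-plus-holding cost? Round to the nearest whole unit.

Annual demand D = 822 × 250 = 205,500.
Production build-up factor (1 − d/p) = 1 − 822/4,500 = 0.8173.
Q* = √(2DS / (H(1 − d/p))) = √(2 × 205,500 × 200 / (9.81 × 0.8173)).
= √(82,200,000 / 8.018) ≈ 3201.856.

Q* ≈ 3,202 wafers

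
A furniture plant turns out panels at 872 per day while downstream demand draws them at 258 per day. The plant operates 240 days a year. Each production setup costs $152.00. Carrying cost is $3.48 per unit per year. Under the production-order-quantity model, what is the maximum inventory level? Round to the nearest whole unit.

I_max ≈ 1,952 panels

Annual demand D = 258 × 240 = 61,920.
Production build-up factor (1 − d/p) = 1 − 258/872 = 0.7041.
Q* = √(2DS / (H(1 − d/p))) = √(2 × 61,920 × 152 / (3.48 × 0.7041)).
= √(18,823,680 / 2.4504) ≈ 2771.639.
Maximum inventory = Q*(1 − d/p) = 2771.639 × 0.7041 ≈ 1951.590.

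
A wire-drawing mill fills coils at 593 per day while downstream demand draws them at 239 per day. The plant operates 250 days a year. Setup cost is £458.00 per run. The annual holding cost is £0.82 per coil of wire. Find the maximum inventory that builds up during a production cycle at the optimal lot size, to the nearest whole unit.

I_max ≈ 6,312 coils

Annual demand D = 239 × 250 = 59,750.
Production build-up factor (1 − d/p) = 1 − 239/593 = 0.5970.
Q* = √(2DS / (H(1 − d/p))) = √(2 × 59,750 × 458 / (0.82 × 0.5970)).
= √(54,731,000 / 0.4895) ≈ 10573.907.
Maximum inventory = Q*(1 − d/p) = 10573.907 × 0.5970 ≈ 6312.248.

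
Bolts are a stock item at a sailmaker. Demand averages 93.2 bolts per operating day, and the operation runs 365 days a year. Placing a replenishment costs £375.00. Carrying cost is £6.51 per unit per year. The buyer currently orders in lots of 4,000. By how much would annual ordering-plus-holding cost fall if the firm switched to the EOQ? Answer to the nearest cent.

Extra cost ≈ £3,321.48 per year

Annual demand D = 93.2 × 365 = 34,018.
EOQ = √(2DS/H) = √(2 × 34,018 × 375 / 6.51) ≈ 1979.68.
Cost at Q* = (D/Q*)S + (Q*/2)H = √(2DSH) ≈ £12,887.70.
Cost at Q = 4,000: (34,018/4,000)×375 + (4,000/2)×6.51 = £3,189.19 + £13,020.00 = £16,209.19.
Excess = £16,209.19 − £12,887.70 = £3,321.48.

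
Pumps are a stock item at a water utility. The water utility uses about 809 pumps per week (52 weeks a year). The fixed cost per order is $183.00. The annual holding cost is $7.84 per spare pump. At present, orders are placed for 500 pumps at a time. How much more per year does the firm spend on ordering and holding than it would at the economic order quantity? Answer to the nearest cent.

Annual demand D = 809 × 52 = 42,068.
EOQ = √(2DS/H) = √(2 × 42,068 × 183 / 7.84) ≈ 1401.39.
Cost at Q* = (D/Q*)S + (Q*/2)H = √(2DSH) ≈ $10,986.88.
Cost at Q = 500: (42,068/500)×183 + (500/2)×7.84 = $15,396.89 + $1,960.00 = $17,356.89.
Excess = $17,356.89 − $10,986.88 = $6,370.00.

Extra cost ≈ $6,370.00 per year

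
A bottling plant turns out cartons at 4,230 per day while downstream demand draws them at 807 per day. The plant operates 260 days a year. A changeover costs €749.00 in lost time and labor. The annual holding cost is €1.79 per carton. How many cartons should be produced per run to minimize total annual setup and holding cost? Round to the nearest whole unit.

Q* ≈ 14,731 cartons

Annual demand D = 807 × 260 = 209,820.
Production build-up factor (1 − d/p) = 1 − 807/4,230 = 0.8092.
Q* = √(2DS / (H(1 − d/p))) = √(2 × 209,820 × 749 / (1.79 × 0.8092)).
= √(314,310,360 / 1.4485) ≈ 14730.570.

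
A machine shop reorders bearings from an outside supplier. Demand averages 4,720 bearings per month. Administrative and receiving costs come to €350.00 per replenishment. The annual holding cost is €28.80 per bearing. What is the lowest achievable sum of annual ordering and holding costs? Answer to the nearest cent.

TC* ≈ €33,791.45

Annual demand D = 4,720 × 12 = 56,640.
The optimal lot size = √(2DS/H) = √(2 × 56,640 × 350 / 28.8) ≈ 1173.31.
At Q*, ordering cost (D/Q*)S equals holding cost (Q*/2)H, each = √(DSH/2).
Minimum total = √(2DSH) = √(2 × 56,640 × 350 × 28.8) ≈ 33791.455.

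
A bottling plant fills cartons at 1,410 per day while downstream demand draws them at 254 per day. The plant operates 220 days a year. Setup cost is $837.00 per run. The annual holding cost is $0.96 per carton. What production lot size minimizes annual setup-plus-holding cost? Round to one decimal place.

Annual demand D = 254 × 220 = 55,880.
Production build-up factor (1 − d/p) = 1 − 254/1,410 = 0.8199.
Q* = √(2DS / (H(1 − d/p))) = √(2 × 55,880 × 837 / (0.96 × 0.8199)).
= √(93,543,120 / 0.7871) ≈ 10901.869.

Q* ≈ 10,901.9 cartons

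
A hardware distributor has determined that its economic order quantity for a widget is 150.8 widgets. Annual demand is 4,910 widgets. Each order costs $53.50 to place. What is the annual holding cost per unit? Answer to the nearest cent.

Invert the EOQ relation Q*² = 2DS/H.
From Q* = √(2DS/H): H = 2DS / Q*² = 2 × 4,910 × 53.5 / 150.8² = 23.1027.

H ≈ $23.10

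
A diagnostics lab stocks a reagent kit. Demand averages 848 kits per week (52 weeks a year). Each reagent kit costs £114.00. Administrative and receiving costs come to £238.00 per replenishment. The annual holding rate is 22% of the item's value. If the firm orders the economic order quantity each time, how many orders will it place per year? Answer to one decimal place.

Annual demand D = 848 × 52 = 44,096.
Holding cost H = 0.22 × £114.00 = £25.0800 per unit per year.
The optimal lot size = √(2DS/H) = √(2 × 44,096 × 238 / 25.08) ≈ 914.83.
Orders per year = D / Q* = 44,096 / 914.83 ≈ 48.201.

N ≈ 48.2 orders per year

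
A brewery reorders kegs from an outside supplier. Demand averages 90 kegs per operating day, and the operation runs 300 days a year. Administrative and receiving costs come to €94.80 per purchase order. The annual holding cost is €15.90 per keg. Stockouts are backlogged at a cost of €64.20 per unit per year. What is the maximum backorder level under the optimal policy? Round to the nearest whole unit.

Annual demand D = 90 × 300 = 27,000.
With planned backorders, Q* = √(2DS/H) · √((H+B)/B).
√(2DS/H) = √(2 × 27,000 × 94.8 / 15.9) = 567.417.
√((H+B)/B) = √((15.9+64.2)/64.2) = 1.1170.
Q* ≈ 633.799.
S* = Q* · H/(H+B) = 633.799 × 15.9/80.1 ≈ 125.810.

S* ≈ 126 kegs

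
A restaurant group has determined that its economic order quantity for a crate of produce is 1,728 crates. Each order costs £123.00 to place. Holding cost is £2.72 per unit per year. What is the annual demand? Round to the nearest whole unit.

D ≈ 33,016 crates per year

The basic EOQ model gives Q* = √(2DS/H); rearrange for the unknown.
From Q* = √(2DS/H): D = Q*²H / (2S) = 1,728² × 2.72 / (2 × 123) = 33015.758.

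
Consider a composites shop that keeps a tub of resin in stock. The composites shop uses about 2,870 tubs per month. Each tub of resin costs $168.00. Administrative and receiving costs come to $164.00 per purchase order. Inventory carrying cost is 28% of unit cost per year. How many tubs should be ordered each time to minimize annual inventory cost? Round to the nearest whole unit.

Annual demand D = 2,870 × 12 = 34,440.
Holding cost H = 0.28 × $168.00 = $47.0400 per unit per year.
EOQ = √(2DS / H) = √(2 × 34,440 × 164 / 47.04).
= √(11,296,320 / 47.04) = √240,142.8571 ≈ 490.044.

Q* ≈ 490 tubs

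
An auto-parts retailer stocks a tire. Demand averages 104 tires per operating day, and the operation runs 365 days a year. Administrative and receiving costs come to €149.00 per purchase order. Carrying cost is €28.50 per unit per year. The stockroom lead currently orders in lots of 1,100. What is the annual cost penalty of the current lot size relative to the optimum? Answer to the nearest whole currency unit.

Annual demand D = 104 × 365 = 37,960.
EOQ = √(2DS/H) = √(2 × 37,960 × 149 / 28.5) ≈ 630.01.
Cost at Q* = (D/Q*)S + (Q*/2)H = √(2DSH) ≈ €17,955.34.
Cost at Q = 1,100: (37,960/1,100)×149 + (1,100/2)×28.5 = €5,141.85 + €15,675.00 = €20,816.85.
Excess = €20,816.85 − €17,955.34 = €2,861.51.

Extra cost ≈ €2,862 per year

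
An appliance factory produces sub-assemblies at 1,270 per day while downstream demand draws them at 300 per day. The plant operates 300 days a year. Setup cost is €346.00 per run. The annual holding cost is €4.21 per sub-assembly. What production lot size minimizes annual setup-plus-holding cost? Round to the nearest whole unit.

Annual demand D = 300 × 300 = 90,000.
Production build-up factor (1 − d/p) = 1 − 300/1,270 = 0.7638.
Q* = √(2DS / (H(1 − d/p))) = √(2 × 90,000 × 346 / (4.21 × 0.7638)).
= √(62,280,000 / 3.2155) ≈ 4400.979.

Q* ≈ 4,401 sub-assemblies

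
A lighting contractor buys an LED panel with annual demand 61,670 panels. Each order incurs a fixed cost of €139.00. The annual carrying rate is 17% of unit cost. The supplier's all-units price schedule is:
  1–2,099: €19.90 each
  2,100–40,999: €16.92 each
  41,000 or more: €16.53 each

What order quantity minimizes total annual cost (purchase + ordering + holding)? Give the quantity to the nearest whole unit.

Holding cost per unit per year at price C is H = 0.17·C.
Evaluate total cost at each tier's feasible EOQ or, if the EOQ is below the tier, at the tier's minimum quantity.
Tier 1 (€19.90): EOQ = 2251.2 exceeds tier's upper bound 2099, so this tier is dominated.
EOQ at €16.92 = 2441.4 (feasible in tier 2): TC = 61,670×€16.92 + (61,670/2441.4)×139 + (2441.4/2)×0.17×€16.92 = €1,050,478.77.
EOQ at €16.53 = 2470.0 < 41000, so use break Q=41000: TC = 61,670×€16.53 + (61,670/41000.0)×139 + (41000.0/2)×0.17×€16.53 = €1,077,221.23.
Lowest total cost is €1,050,478.77 at Q = 2441.4.

Q* ≈ 2,441 panels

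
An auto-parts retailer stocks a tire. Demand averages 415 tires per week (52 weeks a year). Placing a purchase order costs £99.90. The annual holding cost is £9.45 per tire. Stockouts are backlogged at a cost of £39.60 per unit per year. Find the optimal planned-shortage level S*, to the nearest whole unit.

Annual demand D = 415 × 52 = 21,580.
With planned backorders, Q* = √(2DS/H) · √((H+B)/B).
√(2DS/H) = √(2 × 21,580 × 99.9 / 9.45) = 675.472.
√((H+B)/B) = √((9.45+39.6)/39.6) = 1.1129.
Q* ≈ 751.760.
S* = Q* · H/(H+B) = 751.760 × 9.45/49.05 ≈ 144.835.

S* ≈ 145 tires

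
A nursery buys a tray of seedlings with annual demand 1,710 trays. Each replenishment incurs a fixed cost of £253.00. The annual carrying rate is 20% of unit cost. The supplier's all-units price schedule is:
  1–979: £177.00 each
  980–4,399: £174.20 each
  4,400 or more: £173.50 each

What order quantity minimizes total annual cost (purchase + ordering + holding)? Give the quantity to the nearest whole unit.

Q* ≈ 156 trays

Holding cost per unit per year at price C is H = 0.20·C.
Candidates are each tier's EOQ (if it falls in that tier) and each price-break quantity.
EOQ at £177.00 = 156.3 (feasible in tier 1): TC = 1,710×£177.00 + (1,710/156.3)×253 + (156.3/2)×0.20×£177.00 = £308,204.46.
EOQ at £174.20 = 157.6 < 980, so use break Q=980: TC = 1,710×£174.20 + (1,710/980.0)×253 + (980.0/2)×0.20×£174.20 = £315,395.06.
EOQ at £173.50 = 157.9 < 4400, so use break Q=4400: TC = 1,710×£173.50 + (1,710/4400.0)×253 + (4400.0/2)×0.20×£173.50 = £373,123.33.
Lowest total cost is £308,204.46 at Q = 156.3.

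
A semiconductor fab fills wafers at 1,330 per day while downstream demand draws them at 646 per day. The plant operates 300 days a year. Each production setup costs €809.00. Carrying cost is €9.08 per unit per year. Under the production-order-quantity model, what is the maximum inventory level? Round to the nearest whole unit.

I_max ≈ 4,214 wafers

Annual demand D = 646 × 300 = 193,800.
Production build-up factor (1 − d/p) = 1 − 646/1,330 = 0.5143.
Q* = √(2DS / (H(1 − d/p))) = √(2 × 193,800 × 809 / (9.08 × 0.5143)).
= √(313,568,400 / 4.6697) ≈ 8194.472.
Maximum inventory = Q*(1 − d/p) = 8194.472 × 0.5143 ≈ 4214.300.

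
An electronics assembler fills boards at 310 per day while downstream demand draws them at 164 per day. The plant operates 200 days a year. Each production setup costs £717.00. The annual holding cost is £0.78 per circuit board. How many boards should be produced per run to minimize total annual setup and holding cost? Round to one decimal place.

Annual demand D = 164 × 200 = 32,800.
Production build-up factor (1 − d/p) = 1 − 164/310 = 0.4710.
Q* = √(2DS / (H(1 − d/p))) = √(2 × 32,800 × 717 / (0.78 × 0.4710)).
= √(47,035,200 / 0.3674) ≈ 11315.366.

Q* ≈ 11,315.4 boards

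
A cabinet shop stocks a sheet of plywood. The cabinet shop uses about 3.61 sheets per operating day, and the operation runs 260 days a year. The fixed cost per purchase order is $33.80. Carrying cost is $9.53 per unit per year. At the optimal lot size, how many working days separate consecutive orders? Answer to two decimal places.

Annual demand D = 3.61 × 260 = 938.6.
EOQ = √(2DS/H) = √(2 × 938.6 × 33.8 / 9.53) ≈ 81.60.
Cycle time = Q*/D × 260 = 81.60 / 938.6 × 260 ≈ 22.603 days.

T ≈ 22.60 days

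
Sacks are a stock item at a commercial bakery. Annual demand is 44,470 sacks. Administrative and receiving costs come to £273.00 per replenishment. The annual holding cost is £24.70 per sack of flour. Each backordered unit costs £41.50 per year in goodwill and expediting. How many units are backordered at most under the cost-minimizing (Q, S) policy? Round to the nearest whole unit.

S* ≈ 467 sacks

With planned backorders, Q* = √(2DS/H) · √((H+B)/B).
√(2DS/H) = √(2 × 44,470 × 273 / 24.7) = 991.474.
√((H+B)/B) = √((24.7+41.5)/41.5) = 1.2630.
Q* ≈ 1252.236.
S* = Q* · H/(H+B) = 1252.236 × 24.7/66.2 ≈ 467.224.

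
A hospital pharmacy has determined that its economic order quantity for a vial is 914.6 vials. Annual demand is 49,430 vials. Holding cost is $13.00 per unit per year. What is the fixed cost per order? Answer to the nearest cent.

S ≈ $110.00

Invert the EOQ relation Q*² = 2DS/H.
From Q* = √(2DS/H): S = Q*²H / (2D) = 914.6² × 13 / (2 × 49,430) = 109.9981.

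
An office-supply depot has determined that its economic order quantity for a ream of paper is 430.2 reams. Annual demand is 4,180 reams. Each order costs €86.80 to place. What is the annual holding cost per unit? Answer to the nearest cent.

Squaring Q* = √(2DS/H) gives Q*² = 2DS/H.
From Q* = √(2DS/H): H = 2DS / Q*² = 2 × 4,180 × 86.8 / 430.2² = 3.9209.

H ≈ €3.92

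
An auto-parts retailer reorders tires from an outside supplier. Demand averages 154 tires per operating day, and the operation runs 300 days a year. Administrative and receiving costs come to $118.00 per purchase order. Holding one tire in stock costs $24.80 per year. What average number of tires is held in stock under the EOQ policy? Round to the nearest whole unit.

Average inventory ≈ 332 tires

Annual demand D = 154 × 300 = 46,200.
The optimal lot size = √(2DS/H) = √(2 × 46,200 × 118 / 24.8) ≈ 663.06.
Average inventory = Q*/2 ≈ 663.06 / 2 = 331.529.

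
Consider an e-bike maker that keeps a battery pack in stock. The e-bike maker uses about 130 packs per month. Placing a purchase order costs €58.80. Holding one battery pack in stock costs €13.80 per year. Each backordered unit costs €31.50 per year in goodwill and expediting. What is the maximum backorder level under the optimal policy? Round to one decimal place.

Annual demand D = 130 × 12 = 1,560.
With planned backorders, Q* = √(2DS/H) · √((H+B)/B).
√(2DS/H) = √(2 × 1,560 × 58.8 / 13.8) = 115.299.
√((H+B)/B) = √((13.8+31.5)/31.5) = 1.1992.
Q* ≈ 138.268.
S* = Q* · H/(H+B) = 138.268 × 13.8/45.3 ≈ 42.121.

S* ≈ 42.1 packs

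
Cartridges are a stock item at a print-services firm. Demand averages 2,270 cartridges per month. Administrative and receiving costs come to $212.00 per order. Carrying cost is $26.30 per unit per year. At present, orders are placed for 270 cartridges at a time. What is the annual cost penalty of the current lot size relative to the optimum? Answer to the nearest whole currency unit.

Extra cost ≈ $7,510 per year

Annual demand D = 2,270 × 12 = 27,240.
EOQ = √(2DS/H) = √(2 × 27,240 × 212 / 26.3) ≈ 662.69.
Cost at Q* = (D/Q*)S + (Q*/2)H = √(2DSH) ≈ $17,428.67.
Cost at Q = 270: (27,240/270)×212 + (270/2)×26.3 = $21,388.44 + $3,550.50 = $24,938.94.
Excess = $24,938.94 − $17,428.67 = $7,510.27.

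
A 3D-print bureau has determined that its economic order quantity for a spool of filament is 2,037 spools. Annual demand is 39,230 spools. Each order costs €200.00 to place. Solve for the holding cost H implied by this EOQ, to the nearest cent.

H ≈ €3.78

Squaring Q* = √(2DS/H) gives Q*² = 2DS/H.
From Q* = √(2DS/H): H = 2DS / Q*² = 2 × 39,230 × 200 / 2,037² = 3.7818.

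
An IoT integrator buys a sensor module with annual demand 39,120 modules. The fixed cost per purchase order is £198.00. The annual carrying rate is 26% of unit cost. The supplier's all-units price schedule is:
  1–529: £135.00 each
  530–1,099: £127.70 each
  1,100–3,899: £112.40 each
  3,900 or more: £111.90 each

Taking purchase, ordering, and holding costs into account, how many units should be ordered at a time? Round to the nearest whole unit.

Q* ≈ 1,100 modules

Holding cost per unit per year at price C is H = 0.26·C.
Candidates are each tier's EOQ (if it falls in that tier) and each price-break quantity.
Tier 1 (£135.00): EOQ = 664.3 exceeds tier's upper bound 529, so this tier is dominated.
EOQ at £127.70 = 683.1 (feasible in tier 2): TC = 39,120×£127.70 + (39,120/683.1)×198 + (683.1/2)×0.26×£127.70 = £5,018,303.27.
EOQ at £112.40 = 728.1 < 1100, so use break Q=1100: TC = 39,120×£112.40 + (39,120/1100.0)×198 + (1100.0/2)×0.26×£112.40 = £4,420,202.80.
EOQ at £111.90 = 729.7 < 3900, so use break Q=3900: TC = 39,120×£111.90 + (39,120/3900.0)×198 + (3900.0/2)×0.26×£111.90 = £4,436,247.39.
Lowest total cost is £4,420,202.80 at Q = 1100.0.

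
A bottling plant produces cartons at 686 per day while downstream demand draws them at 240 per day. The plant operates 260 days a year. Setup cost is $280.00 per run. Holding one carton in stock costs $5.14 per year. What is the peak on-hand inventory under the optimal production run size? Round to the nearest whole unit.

Annual demand D = 240 × 260 = 62,400.
Production build-up factor (1 − d/p) = 1 − 240/686 = 0.6501.
Q* = √(2DS / (H(1 − d/p))) = √(2 × 62,400 × 280 / (5.14 × 0.6501)).
= √(34,944,000 / 3.3417) ≈ 3233.697.
Maximum inventory = Q*(1 − d/p) = 3233.697 × 0.6501 ≈ 2102.375.

I_max ≈ 2,102 cartons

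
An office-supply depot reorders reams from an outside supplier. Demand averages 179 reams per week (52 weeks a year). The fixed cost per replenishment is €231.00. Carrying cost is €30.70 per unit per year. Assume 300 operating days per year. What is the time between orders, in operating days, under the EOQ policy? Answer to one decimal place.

T ≈ 12.1 days

Annual demand D = 179 × 52 = 9,308.
EOQ = √(2DS/H) = √(2 × 9,308 × 231 / 30.7) ≈ 374.27.
Cycle time = Q*/D × 300 = 374.27 / 9,308 × 300 ≈ 12.063 days.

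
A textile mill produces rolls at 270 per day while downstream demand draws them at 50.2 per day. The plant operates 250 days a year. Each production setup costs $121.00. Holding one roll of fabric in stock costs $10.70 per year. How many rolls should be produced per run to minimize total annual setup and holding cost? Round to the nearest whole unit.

Annual demand D = 50.2 × 250 = 12,550.
Production build-up factor (1 − d/p) = 1 − 50.2/270 = 0.8141.
Q* = √(2DS / (H(1 − d/p))) = √(2 × 12,550 × 121 / (10.7 × 0.8141)).
= √(3,037,100 / 8.7106) ≈ 590.481.

Q* ≈ 590 rolls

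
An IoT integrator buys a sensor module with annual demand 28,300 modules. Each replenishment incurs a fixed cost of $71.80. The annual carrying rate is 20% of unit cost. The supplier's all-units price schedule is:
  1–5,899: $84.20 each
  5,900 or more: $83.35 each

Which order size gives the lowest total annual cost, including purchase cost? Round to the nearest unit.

Q* ≈ 491 modules

Holding cost per unit per year at price C is H = 0.20·C.
Evaluate total cost at each tier's feasible EOQ or, if the EOQ is below the tier, at the tier's minimum quantity.
EOQ at $84.20 = 491.2 (feasible in tier 1): TC = 28,300×$84.20 + (28,300/491.2)×71.8 + (491.2/2)×0.20×$84.20 = $2,391,132.59.
EOQ at $83.35 = 493.7 < 5900, so use break Q=5900: TC = 28,300×$83.35 + (28,300/5900.0)×71.8 + (5900.0/2)×0.20×$83.35 = $2,408,325.90.
Lowest total cost is $2,391,132.59 at Q = 491.2.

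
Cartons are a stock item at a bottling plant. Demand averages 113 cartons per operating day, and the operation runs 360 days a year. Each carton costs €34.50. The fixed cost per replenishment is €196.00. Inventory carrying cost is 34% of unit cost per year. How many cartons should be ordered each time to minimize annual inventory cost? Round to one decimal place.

Annual demand D = 113 × 360 = 40,680.
Holding cost H = 0.34 × €34.50 = €11.7300 per unit per year.
EOQ = √(2DS / H) = √(2 × 40,680 × 196 / 11.73).
= √(15,946,560 / 11.73) = √1,359,468.0307 ≈ 1165.962.

Q* ≈ 1,166.0 cartons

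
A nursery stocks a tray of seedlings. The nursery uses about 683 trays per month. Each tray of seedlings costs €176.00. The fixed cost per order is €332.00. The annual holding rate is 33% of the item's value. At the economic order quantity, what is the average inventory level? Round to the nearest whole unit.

Annual demand D = 683 × 12 = 8,196.
Holding cost H = 0.33 × €176.00 = €58.0800 per unit per year.
Q* = √(2DS/H) = √(2 × 8,196 × 332 / 58.08) ≈ 306.11.
Average inventory = Q*/2 ≈ 306.11 / 2 = 153.053.

Average inventory ≈ 153 trays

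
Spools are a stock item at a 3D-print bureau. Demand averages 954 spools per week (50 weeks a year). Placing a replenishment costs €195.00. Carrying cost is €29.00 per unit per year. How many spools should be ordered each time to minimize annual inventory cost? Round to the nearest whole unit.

Annual demand D = 954 × 50 = 47,700.
EOQ = √(2DS / H) = √(2 × 47,700 × 195 / 29).
= √(18,603,000 / 29) = √641,482.7586 ≈ 800.926.

Q* ≈ 801 spools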